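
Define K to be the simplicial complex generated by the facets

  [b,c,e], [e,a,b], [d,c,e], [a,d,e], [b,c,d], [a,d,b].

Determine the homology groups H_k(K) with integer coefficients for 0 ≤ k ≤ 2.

We work with the vertex ordering a < b < c < d < e. The simplices of K, each written with vertices in increasing order, are:

  0-simplices (5): a, b, c, d, e
  1-simplices (9): ab, ad, ae, bc, bd, be, cd, ce, de
  2-simplices (6): abd, abe, ade, bcd, bce, cde

so the chain groups are C_0 ≅ Z^5, C_1 ≅ Z^9, C_2 ≅ Z^6.

The boundary map ∂_1: C_1 → C_0 is given by ∂[p,q] = [q] − [p]. For instance
  ∂ce = e − c.
The 5×9 boundary matrix has rank 4 and Smith normal form diag(1,1,1,1).

The boundary map ∂_2: C_2 → C_1 maps a triangle to the signed sum of its edges. For instance
  ∂cde = de − ce + cd,
  ∂abd = bd − ad + ab.
The 9×6 boundary matrix has rank 5 and Smith normal form diag(1,1,1,1,1).

From H_k ≅ ker(∂_k) / im(∂_{k+1}) we obtain:

  H_0: rank C_0 − rank ∂_1 = 5 − 4 = 1, and the invariant factors of ∂_1 are all 1, so H_0 ≅ Z.
  H_1: rank ker ∂_1 − rank ∂_2 = (9 − 4) − 5 = 0, and the invariant factors of ∂_2 are all 1, so H_1 ≅ 0.
  H_2: rank ker ∂_2 − rank ∂_3 = (6 − 5) − 0 = 1, and there is no ∂_3, so H_2 ≅ Z.

H_0 = Z,  H_1 = 0,  H_2 = Z.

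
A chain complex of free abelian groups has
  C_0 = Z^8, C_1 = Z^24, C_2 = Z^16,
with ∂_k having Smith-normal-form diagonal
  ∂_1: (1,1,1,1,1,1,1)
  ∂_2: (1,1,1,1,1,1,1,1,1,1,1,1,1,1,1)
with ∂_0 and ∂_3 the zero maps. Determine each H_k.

H_0: b_0 = 8 − 0 − 7 = 1; torsion from ∂_1 factors > 1: none. So H_0 = Z.
H_1: b_1 = 24 − 7 − 15 = 2; torsion from ∂_2 factors > 1: none. So H_1 = Z^2.
H_2: b_2 = 16 − 15 − 0 = 1; torsion from ∂_3 factors > 1: none. So H_2 = Z.

H_0 = Z,  H_1 = Z^2,  H_2 = Z.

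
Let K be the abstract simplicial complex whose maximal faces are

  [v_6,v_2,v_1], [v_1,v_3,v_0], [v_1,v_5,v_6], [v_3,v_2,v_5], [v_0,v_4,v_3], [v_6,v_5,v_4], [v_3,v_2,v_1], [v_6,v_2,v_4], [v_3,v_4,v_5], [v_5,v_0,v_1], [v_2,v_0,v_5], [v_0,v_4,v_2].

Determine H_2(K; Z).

Fix the vertex order v_0 < v_1 < v_2 < v_3 < v_4 < v_5 < v_6 and write every simplex with vertices in increasing order. Then dim K = 2 and the simplices of K are:

  0-simplices (7): [v_0], [v_1], [v_2], [v_3], [v_4], [v_5], [v_6]
  1-simplices (18): (18 of them)
  2-simplices (12): (12 of them)

giving chain groups C_0 ≅ Z^7, C_1 ≅ Z^18, C_2 ≅ Z^12.

Boundary ∂_1: C_1 → C_0 is given by ∂[p,q] = [q] − [p].
This gives a 7×18 integer matrix of rank 6; reducing to Smith normal form yields diagonal entries (1,1,1,1,1,1).

The boundary map ∂_2: C_2 → C_1 acts by ∂[p,q,r] = [q,r] − [p,r] + [p,q]. For instance
  ∂[v_3,v_4,v_5] = [v_4,v_5] − [v_3,v_5] + [v_3,v_4],
  ∂[v_0,v_1,v_5] = [v_1,v_5] − [v_0,v_5] + [v_0,v_1].
As a 18×12 matrix over Z this has rank 12, with invariant factors (1,1,1,1,1,1,1,1,1,1,1,2).

Now H_k = ker ∂_k / im ∂_{k+1}, so:

  H_2: rank ker ∂_2 − rank ∂_3 = (12 − 12) − 0 = 0, and there is no ∂_3, so H_2 ≅ 0.

(K is a triangulation of the real projective plane RP^2.)

H_2 = 0.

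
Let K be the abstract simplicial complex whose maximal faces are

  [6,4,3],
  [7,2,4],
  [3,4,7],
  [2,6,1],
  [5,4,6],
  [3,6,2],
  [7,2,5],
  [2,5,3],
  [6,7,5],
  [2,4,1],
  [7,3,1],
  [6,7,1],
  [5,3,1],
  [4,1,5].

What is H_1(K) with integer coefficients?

H_1 = Z^2.

We work with the vertex ordering 1 < 2 < 3 < 4 < 5 < 6 < 7. The simplices of K, each written with vertices in increasing order, are:

  0-simplices (7): [1], [2], [3], [4], [5], [6], [7]
  1-simplices (21): [1,2], [1,3], [1,4], [1,5], [1,6], [1,7], [2,3], [2,4], [2,5], [2,6], [2,7], [3,4], [3,5], [3,6], [3,7], [4,5], [4,6], [4,7], [5,6], [5,7], [6,7]
  2-simplices (14): [1,2,4], [1,2,6], [1,3,5], [1,3,7], [1,4,5], [1,6,7], [2,3,5], [2,3,6], [2,4,7], [2,5,7], [3,4,6], [3,4,7], [4,5,6], [5,6,7]

Hence C_0 ≅ Z^7, C_1 ≅ Z^21, C_2 ≅ Z^14.

∂_1: C_1 → C_0 maps an edge to its endpoints' difference, ∂[p,q] = q − p. For instance
  ∂[2,5] = [5] − [2].
The 7×21 boundary matrix has rank 6 and Smith normal form diag(1,1,1,1,1,1).

∂_2: C_2 → C_1 maps a triangle to the signed sum of its edges. For instance
  ∂[2,3,6] = [3,6] − [2,6] + [2,3],
  ∂[2,3,5] = [3,5] − [2,5] + [2,3].
The resulting 21×14 matrix has rank 13, and its Smith normal form has invariant factors (1,1,1,1,1,1,1,1,1,1,1,1,1).

From H_k ≅ ker(∂_k) / im(∂_{k+1}) we obtain:

  H_1: rank ker ∂_1 − rank ∂_2 = (21 − 6) − 13 = 2, and the invariant factors of ∂_2 are all 1, so H_1 = Z^2.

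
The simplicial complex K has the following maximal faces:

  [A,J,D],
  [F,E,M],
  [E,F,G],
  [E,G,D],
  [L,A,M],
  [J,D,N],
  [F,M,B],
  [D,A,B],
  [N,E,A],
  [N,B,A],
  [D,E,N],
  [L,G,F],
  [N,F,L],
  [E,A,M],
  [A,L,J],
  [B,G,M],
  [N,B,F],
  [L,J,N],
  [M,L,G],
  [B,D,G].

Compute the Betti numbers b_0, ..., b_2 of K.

b_0 = 1, b_1 = 1, b_2 = 0.

Take the total order A < B < D < E < F < G < J < L < M < N on the vertex set. Then K (dimension 2) consists of the simplices:

  0-simplices (10): A, B, D, E, F, G, J, L, M, N
  1-simplices (30): AB, AD, AE, AJ, AL, AM, AN, BD, BF, BG, BM, BN, DE, DG, DJ, DN, EF, EG, EM, EN, FG, FL, FM, FN, GL, GM, JL, JN, LM, LN
  2-simplices (20): ABD, ABN, ADJ, AEM, AEN, AJL, ALM, BDG, BFM, BFN, BGM, DEG, DEN, DJN, EFG, EFM, FGL, FLN, GLM, JLN

so the chain groups are C_0 ≅ Z^10, C_1 ≅ Z^30, C_2 ≅ Z^20.

The boundary map ∂_1: C_1 → C_0 sends each edge [p,q] (with p < q) to q − p. For instance
  ∂AB = B − A.
This gives a 10×30 integer matrix of rank 9; reducing to Smith normal form yields diagonal entries (1,1,1,1,1,1,1,1,1).

Boundary ∂_2: C_2 → C_1 acts by ∂[p,q,r] = [q,r] − [p,r] + [p,q]. For instance
  ∂ADJ = DJ − AJ + AD,
  ∂FLN = LN − FN + FL.
As a 30×20 matrix over Z this has rank 20, with invariant factors (1,1,1,1,1,1,1,1,1,1,1,1,1,1,1,1,1,1,1,2).

From H_k ≅ ker(∂_k) / im(∂_{k+1}) we obtain:

  H_0: rank C_0 − rank ∂_1 = 10 − 9 = 1, and the invariant factors of ∂_1 are all 1, so H_0 = Z.
  H_1: rank ker ∂_1 − rank ∂_2 = (30 − 9) − 20 = 1, and ∂_2 has invariant factor 2 > 1, so H_1 = Z × Z/2.
  H_2: rank ker ∂_2 − rank ∂_3 = (20 − 20) − 0 = 0, and there is no ∂_3, so H_2 = 0.

As a check, the Euler characteristic is 10 − 30 + 20 = 0, which agrees with 1 − 1 + 0 = 0.

Hence the Betti numbers are b_0 = 1, b_1 = 1, b_2 = 0.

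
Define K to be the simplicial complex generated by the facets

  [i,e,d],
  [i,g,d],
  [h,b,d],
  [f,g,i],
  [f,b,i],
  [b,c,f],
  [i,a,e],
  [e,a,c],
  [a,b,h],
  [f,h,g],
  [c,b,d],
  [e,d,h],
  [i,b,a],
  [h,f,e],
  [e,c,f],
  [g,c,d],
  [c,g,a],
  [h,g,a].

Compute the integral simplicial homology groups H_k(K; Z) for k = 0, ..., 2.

K has 9 vertices, 27 edges, 18 triangles.
rank ∂_0 = 0, rank ∂_1 = 8 ⇒ b_0 = 9 − 0 − 8 = 1; all invariant factors of ∂_1 are 1 so no torsion. So H_0 = Z.
rank ∂_1 = 8, rank ∂_2 = 17 ⇒ b_1 = 27 − 8 − 17 = 2; all invariant factors of ∂_2 are 1 so no torsion. So H_1 = Z^2.
rank ∂_2 = 17, rank ∂_3 = 0 ⇒ b_2 = 18 − 17 − 0 = 1. So H_2 = Z.

H_0 = Z,  H_1 = Z^2,  H_2 = Z.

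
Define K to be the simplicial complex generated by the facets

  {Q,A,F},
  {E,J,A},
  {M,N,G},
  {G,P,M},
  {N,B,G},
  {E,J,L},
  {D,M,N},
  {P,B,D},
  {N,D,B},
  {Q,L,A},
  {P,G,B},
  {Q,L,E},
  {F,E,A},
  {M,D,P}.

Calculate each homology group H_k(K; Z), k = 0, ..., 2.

H_0 = Z^2,  H_1 = Z,  H_2 = Z.

Fix the vertex order A < B < D < E < F < G < J < L < M < N < P < Q and write every simplex with vertices in increasing order. Then dim K = 2 and the simplices of K are:

  0-simplices (12): A, B, D, E, F, G, J, L, M, N, P, Q
  1-simplices (24): AE, AF, AJ, AL, AQ, BD, BG, BN, BP, DM, DN, DP, EF, EJ, EL, EQ, FQ, GM, GN, GP, JL, LQ, MN, MP
  2-simplices (14): AEF, AEJ, AFQ, ALQ, BDN, BDP, BGN, BGP, DMN, DMP, EJL, ELQ, GMN, GMP

giving chain groups C_0 ≅ Z^12, C_1 ≅ Z^24, C_2 ≅ Z^14.

∂_1: C_1 → C_0 sends each edge [p,q] (with p < q) to q − p. For instance
  ∂DN = N − D.
The 12×24 boundary matrix has rank 10 and Smith normal form diag(1,1,1,1,1,1,1,1,1,1).

The boundary map ∂_2: C_2 → C_1 acts by ∂[p,q,r] = [q,r] − [p,r] + [p,q]. For instance
  ∂GMN = MN − GN + GM,
  ∂BDP = DP − BP + BD.
The resulting 24×14 matrix has rank 13, and its Smith normal form has invariant factors (1,1,1,1,1,1,1,1,1,1,1,1,1).

Computing H_k = (kernel of ∂_k) / (image of ∂_{k+1}):

  H_0: rank C_0 − rank ∂_1 = 12 − 10 = 2, and the invariant factors of ∂_1 are all 1, so H_0 = Z^2.
  H_1: rank ker ∂_1 − rank ∂_2 = (24 − 10) − 13 = 1, and the invariant factors of ∂_2 are all 1, so H_1 = Z.
  H_2: rank ker ∂_2 − rank ∂_3 = (14 − 13) − 0 = 1, and there is no ∂_3, so H_2 = Z.

As a check, the Euler characteristic is 12 − 24 + 14 = 2, which agrees with 2 − 1 + 1 = 2.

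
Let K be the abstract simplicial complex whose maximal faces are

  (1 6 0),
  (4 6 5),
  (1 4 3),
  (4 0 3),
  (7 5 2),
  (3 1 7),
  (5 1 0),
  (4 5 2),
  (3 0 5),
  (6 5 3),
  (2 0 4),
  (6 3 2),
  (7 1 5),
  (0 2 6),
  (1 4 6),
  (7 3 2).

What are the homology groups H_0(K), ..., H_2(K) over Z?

Take the total order 0 < 1 < 2 < 3 < 4 < 5 < 6 < 7 on the vertex set. Then K (dimension 2) consists of the simplices:

  0-simplices (8): [0], [1], [2], [3], [4], [5], [6], [7]
  1-simplices (24): (24 of them)
  2-simplices (16): [0,1,5], [0,1,6], [0,2,4], [0,2,6], [0,3,4], [0,3,5], [1,3,4], [1,3,7], [1,4,6], [1,5,7], [2,3,6], [2,3,7], [2,4,5], [2,5,7], [3,5,6], [4,5,6]

Hence C_0 ≅ Z^8, C_1 ≅ Z^24, C_2 ≅ Z^16.

The boundary map ∂_1: C_1 → C_0 sends each edge [p,q] (with p < q) to q − p. For instance
  ∂[0,5] = [5] − [0].
The resulting 8×24 matrix has rank 7, and its Smith normal form has invariant factors (1,1,1,1,1,1,1).

∂_2: C_2 → C_1 acts by ∂[p,q,r] = [q,r] − [p,r] + [p,q]. For instance
  ∂[0,1,6] = [1,6] − [0,6] + [0,1],
  ∂[3,5,6] = [5,6] − [3,6] + [3,5].
The resulting 24×16 matrix has rank 15, and its Smith normal form has invariant factors (1,1,1,1,1,1,1,1,1,1,1,1,1,1,1).

Computing H_k = (kernel of ∂_k) / (image of ∂_{k+1}):

  H_0: rank C_0 − rank ∂_1 = 8 − 7 = 1, and the invariant factors of ∂_1 are all 1, so H_0 ≅ Z.
  H_1: rank ker ∂_1 − rank ∂_2 = (24 − 7) − 15 = 2, and the invariant factors of ∂_2 are all 1, so H_1 ≅ Z^2.
  H_2: rank ker ∂_2 − rank ∂_3 = (16 − 15) − 0 = 1, and there is no ∂_3, so H_2 ≅ Z.

As a check, the Euler characteristic is 8 − 24 + 16 = 0, which agrees with 1 − 2 + 1 = 0.

H_0 ≅ Z,  H_1 ≅ Z^2,  H_2 ≅ Z.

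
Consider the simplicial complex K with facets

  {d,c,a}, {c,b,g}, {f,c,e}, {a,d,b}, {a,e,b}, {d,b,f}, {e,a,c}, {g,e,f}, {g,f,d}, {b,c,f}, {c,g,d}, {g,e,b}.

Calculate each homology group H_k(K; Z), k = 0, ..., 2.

We work with the vertex ordering a < b < c < d < e < f < g. The simplices of K, each written with vertices in increasing order, are:

  0-simplices (7): a, b, c, d, e, f, g
  1-simplices (18): ab, ac, ad, ae, bc, bd, be, bf, bg, cd, ce, cf, cg, df, dg, ef, eg, fg
  2-simplices (12): abd, abe, acd, ace, bcf, bcg, bdf, beg, cdg, cef, dfg, efg

Hence C_0 ≅ Z^7, C_1 ≅ Z^18, C_2 ≅ Z^12.

∂_1: C_1 → C_0 maps an edge to its endpoints' difference, ∂[p,q] = q − p.
As a 7×18 matrix over Z this has rank 6, with invariant factors (1,1,1,1,1,1).

Boundary ∂_2: C_2 → C_1 sends each 2-simplex [p,q,r] to [q,r] − [p,r] + [p,q]. For instance
  ∂beg = eg − bg + be,
  ∂bcg = cg − bg + bc.
The resulting 18×12 matrix has rank 12, and its Smith normal form has invariant factors (1,1,1,1,1,1,1,1,1,1,1,2).

Reading off H_k = ker ∂_k / im ∂_{k+1}:

  H_0: rank C_0 − rank ∂_1 = 7 − 6 = 1, and the invariant factors of ∂_1 are all 1, so H_0 = Z.
  H_1: rank ker ∂_1 − rank ∂_2 = (18 − 6) − 12 = 0, and ∂_2 has invariant factor 2 > 1, so H_1 = Z/2.
  H_2: rank ker ∂_2 − rank ∂_3 = (12 − 12) − 0 = 0, and there is no ∂_3, so H_2 = 0.

H_0 = Z,  H_1 = Z/2,  H_2 = 0.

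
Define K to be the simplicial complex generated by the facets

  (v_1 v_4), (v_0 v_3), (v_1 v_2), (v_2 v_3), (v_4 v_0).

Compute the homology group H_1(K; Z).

Fix the vertex order v_0 < v_1 < v_2 < v_3 < v_4 and write every simplex with vertices in increasing order. Then dim K = 1 and the simplices of K are:

  0-simplices (5): [v_0], [v_1], [v_2], [v_3], [v_4]
  1-simplices (5): [v_0,v_3], [v_0,v_4], [v_1,v_2], [v_1,v_4], [v_2,v_3]

giving chain groups C_0 ≅ Z^5, C_1 ≅ Z^5.

The boundary map ∂_1: C_1 → C_0 maps an edge to its endpoints' difference, ∂[p,q] = q − p.
The 5×5 boundary matrix has rank 4 and Smith normal form diag(1,1,1,1).

Now H_k = ker ∂_k / im ∂_{k+1}, so:

  H_1: rank ker ∂_1 − rank ∂_2 = (5 − 4) − 0 = 1, and there is no ∂_2, so H_1 = Z.

H_1 ≅ Z.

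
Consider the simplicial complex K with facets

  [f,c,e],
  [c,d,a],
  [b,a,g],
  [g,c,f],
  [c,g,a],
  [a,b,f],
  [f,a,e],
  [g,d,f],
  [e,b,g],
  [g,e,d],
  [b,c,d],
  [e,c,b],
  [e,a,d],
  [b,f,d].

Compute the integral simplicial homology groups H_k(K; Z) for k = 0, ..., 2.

H_0 = Z,  H_1 = Z^2,  H_2 = Z.

K has 7 vertices, 21 edges, 14 triangles.
rank ∂_0 = 0, rank ∂_1 = 6 ⇒ b_0 = 7 − 0 − 6 = 1; all invariant factors of ∂_1 are 1 so no torsion. So H_0 ≅ Z.
rank ∂_1 = 6, rank ∂_2 = 13 ⇒ b_1 = 21 − 6 − 13 = 2; all invariant factors of ∂_2 are 1 so no torsion. So H_1 ≅ Z^2.
rank ∂_2 = 13, rank ∂_3 = 0 ⇒ b_2 = 14 − 13 − 0 = 1. So H_2 ≅ Z.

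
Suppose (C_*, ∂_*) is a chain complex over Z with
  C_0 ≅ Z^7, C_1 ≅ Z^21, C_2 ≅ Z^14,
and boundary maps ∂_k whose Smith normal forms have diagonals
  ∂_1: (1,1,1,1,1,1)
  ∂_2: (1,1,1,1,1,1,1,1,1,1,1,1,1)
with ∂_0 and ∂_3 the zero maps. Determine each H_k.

H_0 ≅ Z,  H_1 ≅ Z^2,  H_2 ≅ Z.

H_0: b_0 = 7 − 0 − 6 = 1; torsion from ∂_1 factors > 1: none. So H_0 ≅ Z.
H_1: b_1 = 21 − 6 − 13 = 2; torsion from ∂_2 factors > 1: none. So H_1 ≅ Z^2.
H_2: b_2 = 14 − 13 − 0 = 1; torsion from ∂_3 factors > 1: none. So H_2 ≅ Z.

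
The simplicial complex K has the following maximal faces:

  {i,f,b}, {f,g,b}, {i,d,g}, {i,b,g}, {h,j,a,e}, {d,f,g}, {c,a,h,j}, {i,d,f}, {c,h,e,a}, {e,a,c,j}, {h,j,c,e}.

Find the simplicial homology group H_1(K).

H_1 ≅ 0.

Fix the vertex order a < b < c < d < e < f < g < h < i < j and write every simplex with vertices in increasing order. Then dim K = 3 and the simplices of K are:

  0-simplices (10): a, b, c, d, e, f, g, h, i, j
  1-simplices (19): ac, ae, ah, aj, bf, bg, bi, ce, ch, cj, df, dg, di, eh, ej, fg, fi, gi, hj
  2-simplices (16): ace, ach, acj, aeh, aej, ahj, bfg, bfi, bgi, ceh, cej, chj, dfg, dfi, dgi, ehj
  3-simplices (5): aceh, acej, achj, aehj, cehj

so the chain groups are C_0 ≅ Z^10, C_1 ≅ Z^19, C_2 ≅ Z^16, C_3 ≅ Z^5.

∂_1: C_1 → C_0 maps an edge to its endpoints' difference, ∂[p,q] = q − p. For instance
  ∂bf = f − b.
As a 10×19 matrix over Z this has rank 8, with invariant factors (1,1,1,1,1,1,1,1).

Boundary ∂_2: C_2 → C_1 sends each 2-simplex [p,q,r] to [q,r] − [p,r] + [p,q]. For instance
  ∂acj = cj − aj + ac,
  ∂aeh = eh − ah + ae.
This gives a 19×16 integer matrix of rank 11; reducing to Smith normal form yields diagonal entries (1,1,1,1,1,1,1,1,1,1,1).

Boundary ∂_3: C_3 → C_2 sends each 3-simplex σ to the alternating sum Σ_i (−1)^i (σ with its i-th vertex removed). For instance
  ∂achj = chj − ahj + acj − ach,
  ∂cehj = ehj − chj + cej − ceh.
As a 16×5 matrix over Z this has rank 4, with invariant factors (1,1,1,1).

Computing H_k = (kernel of ∂_k) / (image of ∂_{k+1}):

  H_1: rank ker ∂_1 − rank ∂_2 = (19 − 8) − 11 = 0, and the invariant factors of ∂_2 are all 1, so H_1 ≅ 0.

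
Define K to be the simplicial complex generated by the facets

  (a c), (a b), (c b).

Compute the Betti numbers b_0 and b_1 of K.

b_0 = 1, b_1 = 1.

We work with the vertex ordering a < b < c. The simplices of K, each written with vertices in increasing order, are:

  0-simplices (3): a, b, c
  1-simplices (3): ab, ac, bc

giving chain groups C_0 ≅ Z^3, C_1 ≅ Z^3.

The boundary map ∂_1: C_1 → C_0 sends each edge [p,q] (with p < q) to q − p. For instance
  ∂ac = c − a.
The resulting 3×3 matrix has rank 2, and its Smith normal form has invariant factors (1,1).

Computing H_k = (kernel of ∂_k) / (image of ∂_{k+1}):

  H_0: rank C_0 − rank ∂_1 = 3 − 2 = 1, and the invariant factors of ∂_1 are all 1, so H_0 = Z.
  H_1: rank ker ∂_1 − rank ∂_2 = (3 − 2) − 0 = 1, and there is no ∂_2, so H_1 = Z.

As a check, the Euler characteristic is 3 − 3 = 0, which agrees with 1 − 1 = 0.
(K is a triangulation of the circle S^1.)

Hence the Betti numbers are b_0 = 1, b_1 = 1.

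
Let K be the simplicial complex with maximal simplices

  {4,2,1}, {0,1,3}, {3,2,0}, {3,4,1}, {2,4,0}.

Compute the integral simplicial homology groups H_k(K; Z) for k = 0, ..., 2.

Fix the vertex order 0 < 1 < 2 < 3 < 4 and write every simplex with vertices in increasing order. Then dim K = 2 and the simplices of K are:

  0-simplices (5): [0], [1], [2], [3], [4]
  1-simplices (10): [0,1], [0,2], [0,3], [0,4], [1,2], [1,3], [1,4], [2,3], [2,4], [3,4]
  2-simplices (5): [0,1,3], [0,2,3], [0,2,4], [1,2,4], [1,3,4]

Hence C_0 ≅ Z^5, C_1 ≅ Z^10, C_2 ≅ Z^5.

The boundary map ∂_1: C_1 → C_0 is given by ∂[p,q] = [q] − [p].
As a 5×10 matrix over Z this has rank 4, with invariant factors (1,1,1,1).

∂_2: C_2 → C_1 maps a triangle to the signed sum of its edges. For instance
  ∂[1,3,4] = [3,4] − [1,4] + [1,3],
  ∂[0,2,3] = [2,3] − [0,3] + [0,2].
The resulting 10×5 matrix has rank 5, and its Smith normal form has invariant factors (1,1,1,1,1).

Reading off H_k = ker ∂_k / im ∂_{k+1}:

  H_0: rank C_0 − rank ∂_1 = 5 − 4 = 1, and the invariant factors of ∂_1 are all 1, so H_0 ≅ Z.
  H_1: rank ker ∂_1 − rank ∂_2 = (10 − 4) − 5 = 1, and the invariant factors of ∂_2 are all 1, so H_1 ≅ Z.
  H_2: rank ker ∂_2 − rank ∂_3 = (5 − 5) − 0 = 0, and there is no ∂_3, so H_2 ≅ 0.

H_0 ≅ Z,  H_1 ≅ Z,  H_2 = 0.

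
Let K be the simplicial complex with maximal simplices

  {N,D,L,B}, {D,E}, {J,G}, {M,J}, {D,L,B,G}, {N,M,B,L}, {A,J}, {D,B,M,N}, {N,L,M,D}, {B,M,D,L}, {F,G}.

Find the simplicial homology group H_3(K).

H_3 ≅ Z.

Order the vertices as A < B < D < E < F < G < J < L < M < N. Listing each simplex with vertices in this order, K has dimension 3 with simplices:

  0-simplices (10): A, B, D, E, F, G, J, L, M, N
  1-simplices (18): AJ, BD, BG, BL, BM, BN, DE, DG, DL, DM, DN, FG, GJ, GL, JM, LM, LN, MN
  2-simplices (13): BDG, BDL, BDM, BDN, BGL, BLM, BLN, BMN, DGL, DLM, DLN, DMN, LMN
  3-simplices (6): BDGL, BDLM, BDLN, BDMN, BLMN, DLMN

Hence C_0 ≅ Z^10, C_1 ≅ Z^18, C_2 ≅ Z^13, C_3 ≅ Z^6.

∂_1: C_1 → C_0 is given by ∂[p,q] = [q] − [p]. For instance
  ∂DE = E − D.
This gives a 10×18 integer matrix of rank 9; reducing to Smith normal form yields diagonal entries (1,1,1,1,1,1,1,1,1).

Boundary ∂_2: C_2 → C_1 acts by ∂[p,q,r] = [q,r] − [p,r] + [p,q]. For instance
  ∂BDL = DL − BL + BD,
  ∂BLM = LM − BM + BL.
As a 18×13 matrix over Z this has rank 8, with invariant factors (1,1,1,1,1,1,1,1).

Boundary ∂_3: C_3 → C_2 sends each 3-simplex σ to the alternating sum Σ_i (−1)^i (σ with its i-th vertex removed). For instance
  ∂DLMN = LMN − DMN + DLN − DLM,
  ∂BDLM = DLM − BLM + BDM − BDL.
The resulting 13×6 matrix has rank 5, and its Smith normal form has invariant factors (1,1,1,1,1).

Computing H_k = (kernel of ∂_k) / (image of ∂_{k+1}):

  H_3: rank ker ∂_3 − rank ∂_4 = (6 − 5) − 0 = 1, and there is no ∂_4, so H_3 = Z.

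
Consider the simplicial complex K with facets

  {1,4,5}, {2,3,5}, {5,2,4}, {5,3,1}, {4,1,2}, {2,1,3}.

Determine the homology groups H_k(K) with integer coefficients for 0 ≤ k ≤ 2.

H_0 = Z,  H_1 = 0,  H_2 = Z.

Take the total order 1 < 2 < 3 < 4 < 5 on the vertex set. Then K (dimension 2) consists of the simplices:

  0-simplices (5): [1], [2], [3], [4], [5]
  1-simplices (9): [1,2], [1,3], [1,4], [1,5], [2,3], [2,4], [2,5], [3,5], [4,5]
  2-simplices (6): [1,2,3], [1,2,4], [1,3,5], [1,4,5], [2,3,5], [2,4,5]

Hence C_0 ≅ Z^5, C_1 ≅ Z^9, C_2 ≅ Z^6.

∂_1: C_1 → C_0 is given by ∂[p,q] = [q] − [p]. For instance
  ∂[2,4] = [4] − [2].
As a 5×9 matrix over Z this has rank 4, with invariant factors (1,1,1,1).

The boundary map ∂_2: C_2 → C_1 acts by ∂[p,q,r] = [q,r] − [p,r] + [p,q]. For instance
  ∂[1,2,4] = [2,4] − [1,4] + [1,2],
  ∂[1,3,5] = [3,5] − [1,5] + [1,3].
As a 9×6 matrix over Z this has rank 5, with invariant factors (1,1,1,1,1).

From H_k ≅ ker(∂_k) / im(∂_{k+1}) we obtain:

  H_0: rank C_0 − rank ∂_1 = 5 − 4 = 1, and the invariant factors of ∂_1 are all 1, so H_0 = Z.
  H_1: rank ker ∂_1 − rank ∂_2 = (9 − 4) − 5 = 0, and the invariant factors of ∂_2 are all 1, so H_1 = 0.
  H_2: rank ker ∂_2 − rank ∂_3 = (6 − 5) − 0 = 1, and there is no ∂_3, so H_2 = Z.

As a check, the Euler characteristic is 5 − 9 + 6 = 2, which agrees with 1 − 0 + 1 = 2.
(K is a triangulation of the 2-sphere S^2.)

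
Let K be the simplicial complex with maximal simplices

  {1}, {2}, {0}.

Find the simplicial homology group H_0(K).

H_0 ≅ Z^3.

K has 3 vertices.
rank ∂_0 = 0, rank ∂_1 = 0 ⇒ b_0 = 3 − 0 − 0 = 3. So H_0 ≅ Z^3.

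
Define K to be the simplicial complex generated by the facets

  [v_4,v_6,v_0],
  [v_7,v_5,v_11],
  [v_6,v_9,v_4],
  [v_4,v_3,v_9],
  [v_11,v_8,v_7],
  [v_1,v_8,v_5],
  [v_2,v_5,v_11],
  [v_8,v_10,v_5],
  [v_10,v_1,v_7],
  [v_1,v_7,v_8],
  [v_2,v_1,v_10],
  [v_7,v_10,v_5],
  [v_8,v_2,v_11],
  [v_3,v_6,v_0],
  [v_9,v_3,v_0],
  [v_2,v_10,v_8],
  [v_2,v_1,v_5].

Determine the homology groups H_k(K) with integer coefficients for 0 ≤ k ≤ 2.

H_0 = Z^2,  H_1 = Z ⊕ Z/2Z,  H_2 = 0.

K has 12 vertices, 28 edges, 17 triangles.
rank ∂_0 = 0, rank ∂_1 = 10 ⇒ b_0 = 12 − 0 − 10 = 2; all invariant factors of ∂_1 are 1 so no torsion. So H_0 ≅ Z^2.
rank ∂_1 = 10, rank ∂_2 = 17 ⇒ b_1 = 28 − 10 − 17 = 1; ∂_2 has invariant factor(s) [2] giving torsion. So H_1 ≅ Z ⊕ Z/2Z.
rank ∂_2 = 17, rank ∂_3 = 0 ⇒ b_2 = 17 − 17 − 0 = 0. So H_2 ≅ 0.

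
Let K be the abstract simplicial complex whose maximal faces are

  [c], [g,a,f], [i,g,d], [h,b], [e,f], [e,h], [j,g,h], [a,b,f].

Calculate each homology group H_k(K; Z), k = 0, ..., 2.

Order the vertices as a < b < c < d < e < f < g < h < i < j. Listing each simplex with vertices in this order, K has dimension 2 with simplices:

  0-simplices (10): a, b, c, d, e, f, g, h, i, j
  1-simplices (14): ab, af, ag, bf, bh, dg, di, ef, eh, fg, gh, gi, gj, hj
  2-simplices (4): abf, afg, dgi, ghj

giving chain groups C_0 ≅ Z^10, C_1 ≅ Z^14, C_2 ≅ Z^4.

∂_1: C_1 → C_0 maps an edge to its endpoints' difference, ∂[p,q] = q − p.
The 10×14 boundary matrix has rank 8 and Smith normal form diag(1,1,1,1,1,1,1,1).

∂_2: C_2 → C_1 maps a triangle to the signed sum of its edges. For instance
  ∂ghj = hj − gj + gh,
  ∂afg = fg − ag + af.
This gives a 14×4 integer matrix of rank 4; reducing to Smith normal form yields diagonal entries (1,1,1,1).

Reading off H_k = ker ∂_k / im ∂_{k+1}:

  H_0: rank C_0 − rank ∂_1 = 10 − 8 = 2, and the invariant factors of ∂_1 are all 1, so H_0 = Z^2.
  H_1: rank ker ∂_1 − rank ∂_2 = (14 − 8) − 4 = 2, and the invariant factors of ∂_2 are all 1, so H_1 = Z^2.
  H_2: rank ker ∂_2 − rank ∂_3 = (4 − 4) − 0 = 0, and there is no ∂_3, so H_2 = 0.

As a check, the Euler characteristic is 10 − 14 + 4 = 0, which agrees with 2 − 2 + 0 = 0.

H_0 = Z^2,  H_1 = Z^2,  H_2 = 0.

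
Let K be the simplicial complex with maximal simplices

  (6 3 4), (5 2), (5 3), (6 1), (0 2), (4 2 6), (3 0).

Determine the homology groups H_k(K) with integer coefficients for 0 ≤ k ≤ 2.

Order the vertices as 0 < 1 < 2 < 3 < 4 < 5 < 6. Listing each simplex with vertices in this order, K has dimension 2 with simplices:

  0-simplices (7): [0], [1], [2], [3], [4], [5], [6]
  1-simplices (10): [0,2], [0,3], [1,6], [2,4], [2,5], [2,6], [3,4], [3,5], [3,6], [4,6]
  2-simplices (2): [2,4,6], [3,4,6]

so the chain groups are C_0 ≅ Z^7, C_1 ≅ Z^10, C_2 ≅ Z^2.

Boundary ∂_1: C_1 → C_0 sends each edge [p,q] (with p < q) to q − p. For instance
  ∂[2,4] = [4] − [2].
The 7×10 boundary matrix has rank 6 and Smith normal form diag(1,1,1,1,1,1).

∂_2: C_2 → C_1 sends each 2-simplex [p,q,r] to [q,r] − [p,r] + [p,q]. For instance
  ∂[2,4,6] = [4,6] − [2,6] + [2,4],
  ∂[3,4,6] = [4,6] − [3,6] + [3,4].
The 10×2 boundary matrix has rank 2 and Smith normal form diag(1,1).

Reading off H_k = ker ∂_k / im ∂_{k+1}:

  H_0: rank C_0 − rank ∂_1 = 7 − 6 = 1, and the invariant factors of ∂_1 are all 1, so H_0 ≅ Z.
  H_1: rank ker ∂_1 − rank ∂_2 = (10 − 6) − 2 = 2, and the invariant factors of ∂_2 are all 1, so H_1 ≅ Z^2.
  H_2: rank ker ∂_2 − rank ∂_3 = (2 − 2) − 0 = 0, and there is no ∂_3, so H_2 ≅ 0.

H_0 = Z,  H_1 = Z^2,  H_2 = 0.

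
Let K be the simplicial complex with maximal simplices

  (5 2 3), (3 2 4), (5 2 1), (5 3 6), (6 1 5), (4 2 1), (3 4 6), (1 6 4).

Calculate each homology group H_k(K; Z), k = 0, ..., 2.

We work with the vertex ordering 1 < 2 < 3 < 4 < 5 < 6. The simplices of K, each written with vertices in increasing order, are:

  0-simplices (6): [1], [2], [3], [4], [5], [6]
  1-simplices (12): [1,2], [1,4], [1,5], [1,6], [2,3], [2,4], [2,5], [3,4], [3,5], [3,6], [4,6], [5,6]
  2-simplices (8): [1,2,4], [1,2,5], [1,4,6], [1,5,6], [2,3,4], [2,3,5], [3,4,6], [3,5,6]

Hence C_0 ≅ Z^6, C_1 ≅ Z^12, C_2 ≅ Z^8.

∂_1: C_1 → C_0 sends each edge [p,q] (with p < q) to q − p. For instance
  ∂[1,4] = [4] − [1].
As a 6×12 matrix over Z this has rank 5, with invariant factors (1,1,1,1,1).

The boundary map ∂_2: C_2 → C_1 sends each 2-simplex [p,q,r] to [q,r] − [p,r] + [p,q]. For instance
  ∂[1,2,4] = [2,4] − [1,4] + [1,2],
  ∂[2,3,4] = [3,4] − [2,4] + [2,3].
This gives a 12×8 integer matrix of rank 7; reducing to Smith normal form yields diagonal entries (1,1,1,1,1,1,1).

Reading off H_k = ker ∂_k / im ∂_{k+1}:

  H_0: rank C_0 − rank ∂_1 = 6 − 5 = 1, and the invariant factors of ∂_1 are all 1, so H_0 = Z.
  H_1: rank ker ∂_1 − rank ∂_2 = (12 − 5) − 7 = 0, and the invariant factors of ∂_2 are all 1, so H_1 = 0.
  H_2: rank ker ∂_2 − rank ∂_3 = (8 − 7) − 0 = 1, and there is no ∂_3, so H_2 = Z.

H_0 ≅ Z,  H_1 = 0,  H_2 ≅ Z.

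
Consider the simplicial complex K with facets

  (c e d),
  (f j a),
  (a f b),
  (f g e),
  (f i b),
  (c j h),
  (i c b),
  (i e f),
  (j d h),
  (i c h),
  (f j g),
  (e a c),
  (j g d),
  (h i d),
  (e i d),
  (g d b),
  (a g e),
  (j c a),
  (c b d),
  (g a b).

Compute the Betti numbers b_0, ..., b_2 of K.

b_0 = 1, b_1 = 1, b_2 = 0.

Take the total order a < b < c < d < e < f < g < h < i < j on the vertex set. Then K (dimension 2) consists of the simplices:

  0-simplices (10): a, b, c, d, e, f, g, h, i, j
  1-simplices (30): ab, ac, ae, af, ag, aj, bc, bd, bf, bg, bi, cd, ce, ch, ci, cj, de, dg, dh, di, dj, ef, eg, ei, fg, fi, fj, gj, hi, hj
  2-simplices (20): abf, abg, ace, acj, aeg, afj, bcd, bci, bdg, bfi, cde, chi, chj, dei, dgj, dhi, dhj, efg, efi, fgj

giving chain groups C_0 ≅ Z^10, C_1 ≅ Z^30, C_2 ≅ Z^20.

Boundary ∂_1: C_1 → C_0 maps an edge to its endpoints' difference, ∂[p,q] = q − p.
The resulting 10×30 matrix has rank 9, and its Smith normal form has invariant factors (1,1,1,1,1,1,1,1,1).

Boundary ∂_2: C_2 → C_1 acts by ∂[p,q,r] = [q,r] − [p,r] + [p,q]. For instance
  ∂acj = cj − aj + ac,
  ∂chi = hi − ci + ch.
As a 30×20 matrix over Z this has rank 20, with invariant factors (1,1,1,1,1,1,1,1,1,1,1,1,1,1,1,1,1,1,1,2).

Now H_k = ker ∂_k / im ∂_{k+1}, so:

  H_0: rank C_0 − rank ∂_1 = 10 − 9 = 1, and the invariant factors of ∂_1 are all 1, so H_0 ≅ Z.
  H_1: rank ker ∂_1 − rank ∂_2 = (30 − 9) − 20 = 1, and ∂_2 has invariant factor 2 > 1, so H_1 ≅ Z ⊕ Z/2Z.
  H_2: rank ker ∂_2 − rank ∂_3 = (20 − 20) − 0 = 0, and there is no ∂_3, so H_2 ≅ 0.

As a check, the Euler characteristic is 10 − 30 + 20 = 0, which agrees with 1 − 1 + 0 = 0.
(K is a triangulation of the Klein bottle.)

Hence the Betti numbers are b_0 = 1, b_1 = 1, b_2 = 0.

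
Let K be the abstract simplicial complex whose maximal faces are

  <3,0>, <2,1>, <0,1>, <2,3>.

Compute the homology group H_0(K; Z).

Fix the vertex order 0 < 1 < 2 < 3 and write every simplex with vertices in increasing order. Then dim K = 1 and the simplices of K are:

  0-simplices (4): [0], [1], [2], [3]
  1-simplices (4): [0,1], [0,3], [1,2], [2,3]

so the chain groups are C_0 ≅ Z^4, C_1 ≅ Z^4.

Boundary ∂_1: C_1 → C_0 sends each edge [p,q] (with p < q) to q − p. For instance
  ∂[2,3] = [3] − [2].
As a 4×4 matrix over Z this has rank 3, with invariant factors (1,1,1).

From H_k ≅ ker(∂_k) / im(∂_{k+1}) we obtain:

  H_0: rank C_0 − rank ∂_1 = 4 − 3 = 1, and the invariant factors of ∂_1 are all 1, so H_0 = Z.

(K is a triangulation of the circle S^1.)

H_0 ≅ Z.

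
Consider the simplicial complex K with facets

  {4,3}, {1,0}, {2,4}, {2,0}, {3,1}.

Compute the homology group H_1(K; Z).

Order the vertices as 0 < 1 < 2 < 3 < 4. Listing each simplex with vertices in this order, K has dimension 1 with simplices:

  0-simplices (5): [0], [1], [2], [3], [4]
  1-simplices (5): [0,1], [0,2], [1,3], [2,4], [3,4]

so the chain groups are C_0 ≅ Z^5, C_1 ≅ Z^5.

Boundary ∂_1: C_1 → C_0 sends each edge [p,q] (with p < q) to q − p.
The 5×5 boundary matrix has rank 4 and Smith normal form diag(1,1,1,1).

From H_k ≅ ker(∂_k) / im(∂_{k+1}) we obtain:

  H_1: rank ker ∂_1 − rank ∂_2 = (5 − 4) − 0 = 1, and there is no ∂_2, so H_1 = Z.

H_1 = Z.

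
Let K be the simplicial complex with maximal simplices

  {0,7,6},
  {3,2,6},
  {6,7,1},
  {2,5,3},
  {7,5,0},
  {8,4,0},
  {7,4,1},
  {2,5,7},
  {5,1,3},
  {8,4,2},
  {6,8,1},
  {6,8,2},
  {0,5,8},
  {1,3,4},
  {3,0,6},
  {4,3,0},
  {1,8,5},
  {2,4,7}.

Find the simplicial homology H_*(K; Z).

H_0 = Z,  H_1 = Z^2,  H_2 = Z.

K has 9 vertices, 27 edges, 18 triangles.
rank ∂_0 = 0, rank ∂_1 = 8 ⇒ b_0 = 9 − 0 − 8 = 1; all invariant factors of ∂_1 are 1 so no torsion. So H_0 ≅ Z.
rank ∂_1 = 8, rank ∂_2 = 17 ⇒ b_1 = 27 − 8 − 17 = 2; all invariant factors of ∂_2 are 1 so no torsion. So H_1 ≅ Z^2.
rank ∂_2 = 17, rank ∂_3 = 0 ⇒ b_2 = 18 − 17 − 0 = 1. So H_2 ≅ Z.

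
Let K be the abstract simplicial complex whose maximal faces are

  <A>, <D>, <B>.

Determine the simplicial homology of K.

We work with the vertex ordering A < B < D. The simplices of K, each written with vertices in increasing order, are:

  0-simplices (3): A, B, D

giving chain groups C_0 ≅ Z^3.

Now H_k = ker ∂_k / im ∂_{k+1}, so:

  H_0: rank C_0 − rank ∂_1 = 3 − 0 = 3, and there is no ∂_1, so H_0 = Z^3.

H_0 ≅ Z^3.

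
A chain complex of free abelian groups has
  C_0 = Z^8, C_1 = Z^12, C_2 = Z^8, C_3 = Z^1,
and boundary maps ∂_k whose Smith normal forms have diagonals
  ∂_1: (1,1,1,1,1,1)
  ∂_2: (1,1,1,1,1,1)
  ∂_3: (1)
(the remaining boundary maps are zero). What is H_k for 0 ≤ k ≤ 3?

H_0 ≅ Z^2,  H_1 = 0,  H_2 ≅ Z,  H_3 = 0.

H_0: b_0 = 8 − 0 − 6 = 2; torsion from ∂_1 factors > 1: none. So H_0 ≅ Z^2.
H_1: b_1 = 12 − 6 − 6 = 0; torsion from ∂_2 factors > 1: none. So H_1 ≅ 0.
H_2: b_2 = 8 − 6 − 1 = 1; torsion from ∂_3 factors > 1: none. So H_2 ≅ Z.
H_3: b_3 = 1 − 1 − 0 = 0; torsion from ∂_4 factors > 1: none. So H_3 ≅ 0.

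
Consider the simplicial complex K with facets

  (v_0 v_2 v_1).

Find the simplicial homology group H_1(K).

Fix the vertex order v_0 < v_1 < v_2 and write every simplex with vertices in increasing order. Then dim K = 2 and the simplices of K are:

  0-simplices (3): [v_0], [v_1], [v_2]
  1-simplices (3): [v_0,v_1], [v_0,v_2], [v_1,v_2]
  2-simplices (1): [v_0,v_1,v_2]

so the chain groups are C_0 ≅ Z^3, C_1 ≅ Z^3, C_2 ≅ Z^1.

Boundary ∂_1: C_1 → C_0 sends each edge [p,q] (with p < q) to q − p. For instance
  ∂[v_1,v_2] = [v_2] − [v_1].
The resulting 3×3 matrix has rank 2, and its Smith normal form has invariant factors (1,1).

The boundary map ∂_2: C_2 → C_1 maps a triangle to the signed sum of its edges. For instance
  ∂[v_0,v_1,v_2] = [v_1,v_2] − [v_0,v_2] + [v_0,v_1].
The resulting 3×1 matrix has rank 1, and its Smith normal form has invariant factors (1).

From H_k ≅ ker(∂_k) / im(∂_{k+1}) we obtain:

  H_1: rank ker ∂_1 − rank ∂_2 = (3 − 2) − 1 = 0, and the invariant factors of ∂_2 are all 1, so H_1 ≅ 0.

H_1 = 0.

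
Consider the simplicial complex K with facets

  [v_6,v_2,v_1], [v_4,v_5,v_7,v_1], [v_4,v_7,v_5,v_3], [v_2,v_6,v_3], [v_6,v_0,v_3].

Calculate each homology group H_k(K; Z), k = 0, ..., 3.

We work with the vertex ordering v_0 < v_1 < v_2 < v_3 < v_4 < v_5 < v_6 < v_7. The simplices of K, each written with vertices in increasing order, are:

  0-simplices (8): [v_0], [v_1], [v_2], [v_3], [v_4], [v_5], [v_6], [v_7]
  1-simplices (16): (16 of them)
  2-simplices (10): [v_0,v_3,v_6], [v_1,v_2,v_6], [v_1,v_4,v_5], [v_1,v_4,v_7], [v_1,v_5,v_7], [v_2,v_3,v_6], [v_3,v_4,v_5], [v_3,v_4,v_7], [v_3,v_5,v_7], [v_4,v_5,v_7]
  3-simplices (2): [v_1,v_4,v_5,v_7], [v_3,v_4,v_5,v_7]

Hence C_0 ≅ Z^8, C_1 ≅ Z^16, C_2 ≅ Z^10, C_3 ≅ Z^2.

The boundary map ∂_1: C_1 → C_0 sends each edge [p,q] (with p < q) to q − p. For instance
  ∂[v_3,v_4] = [v_4] − [v_3].
As a 8×16 matrix over Z this has rank 7, with invariant factors (1,1,1,1,1,1,1).

∂_2: C_2 → C_1 sends each 2-simplex [p,q,r] to [q,r] − [p,r] + [p,q]. For instance
  ∂[v_3,v_5,v_7] = [v_5,v_7] − [v_3,v_7] + [v_3,v_5],
  ∂[v_3,v_4,v_7] = [v_4,v_7] − [v_3,v_7] + [v_3,v_4].
The resulting 16×10 matrix has rank 8, and its Smith normal form has invariant factors (1,1,1,1,1,1,1,1).

Boundary ∂_3: C_3 → C_2 sends each 3-simplex σ to the alternating sum Σ_i (−1)^i (σ with its i-th vertex removed). For instance
  ∂[v_1,v_4,v_5,v_7] = [v_4,v_5,v_7] − [v_1,v_5,v_7] + [v_1,v_4,v_7] − [v_1,v_4,v_5],
  ∂[v_3,v_4,v_5,v_7] = [v_4,v_5,v_7] − [v_3,v_5,v_7] + [v_3,v_4,v_7] − [v_3,v_4,v_5].
As a 10×2 matrix over Z this has rank 2, with invariant factors (1,1).

Now H_k = ker ∂_k / im ∂_{k+1}, so:

  H_0: rank C_0 − rank ∂_1 = 8 − 7 = 1, and the invariant factors of ∂_1 are all 1, so H_0 ≅ Z.
  H_1: rank ker ∂_1 − rank ∂_2 = (16 − 7) − 8 = 1, and the invariant factors of ∂_2 are all 1, so H_1 ≅ Z.
  H_2: rank ker ∂_2 − rank ∂_3 = (10 − 8) − 2 = 0, and the invariant factors of ∂_3 are all 1, so H_2 ≅ 0.
  H_3: rank ker ∂_3 − rank ∂_4 = (2 − 2) − 0 = 0, and there is no ∂_4, so H_3 ≅ 0.

As a check, the Euler characteristic is 8 − 16 + 10 − 2 = 0, which agrees with 1 − 1 + 0 − 0 = 0.

H_0 ≅ Z,  H_1 ≅ Z,  H_2 = 0,  H_3 = 0.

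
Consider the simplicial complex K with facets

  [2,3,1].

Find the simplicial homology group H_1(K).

Take the total order 1 < 2 < 3 on the vertex set. Then K (dimension 2) consists of the simplices:

  0-simplices (3): [1], [2], [3]
  1-simplices (3): [1,2], [1,3], [2,3]
  2-simplices (1): [1,2,3]

Hence C_0 ≅ Z^3, C_1 ≅ Z^3, C_2 ≅ Z^1.

The boundary map ∂_1: C_1 → C_0 is given by ∂[p,q] = [q] − [p]. For instance
  ∂[1,3] = [3] − [1].
The resulting 3×3 matrix has rank 2, and its Smith normal form has invariant factors (1,1).

The boundary map ∂_2: C_2 → C_1 acts by ∂[p,q,r] = [q,r] − [p,r] + [p,q]. For instance
  ∂[1,2,3] = [2,3] − [1,3] + [1,2].
The 3×1 boundary matrix has rank 1 and Smith normal form diag(1).

Computing H_k = (kernel of ∂_k) / (image of ∂_{k+1}):

  H_1: rank ker ∂_1 − rank ∂_2 = (3 − 2) − 1 = 0, and the invariant factors of ∂_2 are all 1, so H_1 = 0.

(K is a triangulation of the 2-simplex.)

H_1 ≅ 0.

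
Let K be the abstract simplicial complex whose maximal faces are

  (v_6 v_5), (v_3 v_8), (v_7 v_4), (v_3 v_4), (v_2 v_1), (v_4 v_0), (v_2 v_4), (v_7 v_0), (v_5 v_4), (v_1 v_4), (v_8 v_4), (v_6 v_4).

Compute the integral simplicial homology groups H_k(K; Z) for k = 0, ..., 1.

H_0 ≅ Z,  H_1 ≅ Z^4.

Order the vertices as v_0 < v_1 < v_2 < v_3 < v_4 < v_5 < v_6 < v_7 < v_8. Listing each simplex with vertices in this order, K has dimension 1 with simplices:

  0-simplices (9): [v_0], [v_1], [v_2], [v_3], [v_4], [v_5], [v_6], [v_7], [v_8]
  1-simplices (12): [v_0,v_4], [v_0,v_7], [v_1,v_2], [v_1,v_4], [v_2,v_4], [v_3,v_4], [v_3,v_8], [v_4,v_5], [v_4,v_6], [v_4,v_7], [v_4,v_8], [v_5,v_6]

Hence C_0 ≅ Z^9, C_1 ≅ Z^12.

The boundary map ∂_1: C_1 → C_0 maps an edge to its endpoints' difference, ∂[p,q] = q − p. For instance
  ∂[v_3,v_4] = [v_4] − [v_3].
The resulting 9×12 matrix has rank 8, and its Smith normal form has invariant factors (1,1,1,1,1,1,1,1).

Reading off H_k = ker ∂_k / im ∂_{k+1}:

  H_0: rank C_0 − rank ∂_1 = 9 − 8 = 1, and the invariant factors of ∂_1 are all 1, so H_0 = Z.
  H_1: rank ker ∂_1 − rank ∂_2 = (12 − 8) − 0 = 4, and there is no ∂_2, so H_1 = Z^4.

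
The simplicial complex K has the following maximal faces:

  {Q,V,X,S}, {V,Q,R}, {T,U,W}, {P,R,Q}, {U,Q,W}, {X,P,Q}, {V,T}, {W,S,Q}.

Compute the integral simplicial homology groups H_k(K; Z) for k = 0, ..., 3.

K has 9 vertices, 18 edges, 10 triangles, 1 3-simplex.
rank ∂_0 = 0, rank ∂_1 = 8 ⇒ b_0 = 9 − 0 − 8 = 1; all invariant factors of ∂_1 are 1 so no torsion. So H_0 ≅ Z.
rank ∂_1 = 8, rank ∂_2 = 9 ⇒ b_1 = 18 − 8 − 9 = 1; all invariant factors of ∂_2 are 1 so no torsion. So H_1 ≅ Z.
rank ∂_2 = 9, rank ∂_3 = 1 ⇒ b_2 = 10 − 9 − 1 = 0; all invariant factors of ∂_3 are 1 so no torsion. So H_2 ≅ 0.
rank ∂_3 = 1, rank ∂_4 = 0 ⇒ b_3 = 1 − 1 − 0 = 0. So H_3 ≅ 0.

H_0 ≅ Z,  H_1 ≅ Z,  H_2 = 0,  H_3 = 0.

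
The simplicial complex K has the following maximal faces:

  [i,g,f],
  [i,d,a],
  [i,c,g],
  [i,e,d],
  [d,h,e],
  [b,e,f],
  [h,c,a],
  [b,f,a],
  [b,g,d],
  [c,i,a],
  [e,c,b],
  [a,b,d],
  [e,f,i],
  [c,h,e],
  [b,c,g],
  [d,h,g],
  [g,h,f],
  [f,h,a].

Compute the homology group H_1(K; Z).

K has 9 vertices, 27 edges, 18 triangles.
rank ∂_1 = 8, rank ∂_2 = 17 ⇒ b_1 = 27 − 8 − 17 = 2; all invariant factors of ∂_2 are 1 so no torsion. So H_1 ≅ Z^2.

H_1 ≅ Z^2.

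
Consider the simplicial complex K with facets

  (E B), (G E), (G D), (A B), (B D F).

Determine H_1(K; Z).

H_1 ≅ Z.

We work with the vertex ordering A < B < D < E < F < G. The simplices of K, each written with vertices in increasing order, are:

  0-simplices (6): A, B, D, E, F, G
  1-simplices (7): AB, BD, BE, BF, DF, DG, EG
  2-simplices (1): BDF

giving chain groups C_0 ≅ Z^6, C_1 ≅ Z^7, C_2 ≅ Z^1.

The boundary map ∂_1: C_1 → C_0 maps an edge to its endpoints' difference, ∂[p,q] = q − p. For instance
  ∂BF = F − B.
The 6×7 boundary matrix has rank 5 and Smith normal form diag(1,1,1,1,1).

∂_2: C_2 → C_1 maps a triangle to the signed sum of its edges. For instance
  ∂BDF = DF − BF + BD.
The 7×1 boundary matrix has rank 1 and Smith normal form diag(1).

Now H_k = ker ∂_k / im ∂_{k+1}, so:

  H_1: rank ker ∂_1 − rank ∂_2 = (7 − 5) − 1 = 1, and the invariant factors of ∂_2 are all 1, so H_1 = Z.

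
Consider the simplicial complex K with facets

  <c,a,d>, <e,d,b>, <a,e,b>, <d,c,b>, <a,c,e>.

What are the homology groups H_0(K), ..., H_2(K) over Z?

H_0 ≅ Z,  H_1 ≅ Z,  H_2 = 0.

We work with the vertex ordering a < b < c < d < e. The simplices of K, each written with vertices in increasing order, are:

  0-simplices (5): a, b, c, d, e
  1-simplices (10): ab, ac, ad, ae, bc, bd, be, cd, ce, de
  2-simplices (5): abe, acd, ace, bcd, bde

Hence C_0 ≅ Z^5, C_1 ≅ Z^10, C_2 ≅ Z^5.

Boundary ∂_1: C_1 → C_0 sends each edge [p,q] (with p < q) to q − p.
The resulting 5×10 matrix has rank 4, and its Smith normal form has invariant factors (1,1,1,1).

∂_2: C_2 → C_1 maps a triangle to the signed sum of its edges. For instance
  ∂abe = be − ae + ab,
  ∂ace = ce − ae + ac.
As a 10×5 matrix over Z this has rank 5, with invariant factors (1,1,1,1,1).

Now H_k = ker ∂_k / im ∂_{k+1}, so:

  H_0: rank C_0 − rank ∂_1 = 5 − 4 = 1, and the invariant factors of ∂_1 are all 1, so H_0 ≅ Z.
  H_1: rank ker ∂_1 − rank ∂_2 = (10 − 4) − 5 = 1, and the invariant factors of ∂_2 are all 1, so H_1 ≅ Z.
  H_2: rank ker ∂_2 − rank ∂_3 = (5 − 5) − 0 = 0, and there is no ∂_3, so H_2 ≅ 0.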